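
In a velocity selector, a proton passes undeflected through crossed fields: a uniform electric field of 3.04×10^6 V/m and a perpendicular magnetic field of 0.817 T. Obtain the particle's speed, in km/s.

v ≈ 3720 km/s

For zero net force, qE = qvB, so v = E/B.
v = (3.04×10^6) / (0.817) = 3.72×10^6 m/s.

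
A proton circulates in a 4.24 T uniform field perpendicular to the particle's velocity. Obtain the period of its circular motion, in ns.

T ≈ 15.5 ns

The cyclotron period is independent of speed: T = 2πm/(qB).
T = 2π(1.67×10^-27) / [(1×1.60×10^-19)(4.24)] = 1.55×10^-8 s.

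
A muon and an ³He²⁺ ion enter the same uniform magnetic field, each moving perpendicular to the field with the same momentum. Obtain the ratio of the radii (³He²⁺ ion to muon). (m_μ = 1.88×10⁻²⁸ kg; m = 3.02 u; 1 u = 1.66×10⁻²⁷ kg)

ratio ≈ 0.500

r = p/(qB) ⇒ at equal p, r ∝ 1/q.
r_{³He²⁺ ion}/r_{muon} = 0.500.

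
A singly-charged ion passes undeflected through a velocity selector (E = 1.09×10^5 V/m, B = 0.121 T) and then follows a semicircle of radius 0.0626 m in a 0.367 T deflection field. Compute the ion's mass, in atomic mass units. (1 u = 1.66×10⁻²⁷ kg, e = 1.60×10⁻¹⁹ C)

v = E/B₁ = 9.01×10^5 m/s.
From r = mv/(qB₂), m = qB₂r/v = (1×1.60×10^-19)(0.367)(0.0626) / (9.01×10^5) = 4.08×10^-27 kg.
In atomic mass units: m = 4.08×10^-27 / 1.66×10^-27 = 2.46 u.

m ≈ 2.46 u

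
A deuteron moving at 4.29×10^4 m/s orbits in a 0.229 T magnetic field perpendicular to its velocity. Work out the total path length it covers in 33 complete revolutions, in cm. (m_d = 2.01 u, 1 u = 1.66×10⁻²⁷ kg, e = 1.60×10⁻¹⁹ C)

L ≈ 81.0 cm

r = mv/(qB) = 3.91×10^-3 m, so one revolution covers 2πr = 0.0245 m.
In 33 revolutions: L = 33·2πr = 0.810 m.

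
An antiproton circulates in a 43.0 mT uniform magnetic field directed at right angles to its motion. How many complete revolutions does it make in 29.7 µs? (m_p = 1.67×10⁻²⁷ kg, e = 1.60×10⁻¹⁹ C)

N = 19

T = 2πm/(qB) = 2π(1.67×10^-27) / [(1×1.60×10^-19)(0.0430)] = 1.5251×10^-6 s.
N = t/T = 2.97×10^-5 / 1.5251×10^-6 ≈ 19.47, so 19 complete revolutions.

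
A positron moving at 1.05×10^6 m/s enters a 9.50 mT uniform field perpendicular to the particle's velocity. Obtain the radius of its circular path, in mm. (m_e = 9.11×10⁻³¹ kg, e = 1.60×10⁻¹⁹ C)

r ≈ 0.629 mm

The magnetic force provides the centripetal force: qvB = mv²/r, so r = mv/(qB).
r = (9.11×10^-31 kg)(1.05×10^6 m/s) / [(1×1.60×10^-19 C)(9.50×10^-3 T)] = 6.29×10^-4 m.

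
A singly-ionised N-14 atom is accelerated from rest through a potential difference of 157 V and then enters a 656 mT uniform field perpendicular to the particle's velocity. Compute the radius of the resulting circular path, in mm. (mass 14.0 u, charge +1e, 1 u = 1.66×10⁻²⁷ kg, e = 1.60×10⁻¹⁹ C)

r ≈ 10.3 mm

The kinetic energy gained is K = qV = (1×1.60×10^-19)(157) = 2.51×10^-17 J.
v = √(2K/m) = 4.65×10^4 m/s.
r = mv/(qB) = (2.32×10^-26)(4.65×10^4) / [(1×1.60×10^-19)(0.656)] = 0.0103 m.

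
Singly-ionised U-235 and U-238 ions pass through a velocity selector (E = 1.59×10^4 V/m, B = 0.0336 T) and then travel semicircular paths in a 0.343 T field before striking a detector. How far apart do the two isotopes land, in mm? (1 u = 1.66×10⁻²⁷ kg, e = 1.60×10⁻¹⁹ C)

Both emerge at v = E/B₁ = 4.73×10^5 m/s.
r = mv/(qB₂), so r₁ = 3.3637 m and r₂ = 3.4067 m, giving Δr = 0.0429 m.
After a semicircle each ion lands a diameter 2r from the entry slit, so the separation is 2Δr = 0.0859 m.

Δd ≈ 85.9 mm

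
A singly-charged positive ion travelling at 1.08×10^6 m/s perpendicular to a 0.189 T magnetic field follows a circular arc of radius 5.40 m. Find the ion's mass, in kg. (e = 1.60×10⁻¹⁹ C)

qvB = mv²/r ⇒ m = qBr/v.
m = (1×1.60×10^-19)(0.189)(5.40) / (1.08×10^6) = 1.51×10^-25 kg.

m ≈ 1.51×10^-25 kg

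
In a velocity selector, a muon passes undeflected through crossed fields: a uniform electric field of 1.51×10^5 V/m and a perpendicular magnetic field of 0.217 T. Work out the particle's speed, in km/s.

v ≈ 696 km/s

For zero net force, qE = qvB, so v = E/B.
v = (1.51×10^5) / (0.217) = 6.96×10^5 m/s.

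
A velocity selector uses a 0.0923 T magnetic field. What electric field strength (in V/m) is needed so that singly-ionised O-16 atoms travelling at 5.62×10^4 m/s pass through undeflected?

E ≈ 5190 V/m

qE = qvB ⇒ E = vB = (5.62×10^4)(0.0923) = 5190 V/m.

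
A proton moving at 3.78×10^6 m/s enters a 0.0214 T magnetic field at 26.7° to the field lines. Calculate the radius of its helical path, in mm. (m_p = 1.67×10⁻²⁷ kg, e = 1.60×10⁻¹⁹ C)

Only the perpendicular component v⊥ = v sin26.7° = 1.70×10^6 m/s is bent by the field.
r = m v⊥ /(qB) = (1.67×10^-27)(1.70×10^6) / [(1×1.60×10^-19)(0.0214)] = 0.828 m.

r ≈ 828 mm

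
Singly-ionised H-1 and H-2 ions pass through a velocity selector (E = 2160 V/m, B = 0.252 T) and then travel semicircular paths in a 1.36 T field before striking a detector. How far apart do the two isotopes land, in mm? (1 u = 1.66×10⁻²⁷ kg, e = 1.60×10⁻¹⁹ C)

Δd ≈ 0.131 mm

Both emerge at v = E/B₁ = 8570 m/s.
r = mv/(qB₂), so r₁ = 6.539×10^-5 m and r₂ = 1.308×10^-4 m, giving Δr = 6.54×10^-5 m.
After a semicircle each ion lands a diameter 2r from the entry slit, so the separation is 2Δr = 1.31×10^-4 m.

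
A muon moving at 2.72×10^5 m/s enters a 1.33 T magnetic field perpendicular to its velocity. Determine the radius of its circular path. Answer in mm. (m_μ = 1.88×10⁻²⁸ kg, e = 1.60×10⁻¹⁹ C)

The magnetic force provides the centripetal force: qvB = mv²/r, so r = mv/(qB).
r = (1.88×10^-28 kg)(2.72×10^5 m/s) / [(1×1.60×10^-19 C)(1.33 T)] = 2.40×10^-4 m.

r ≈ 0.240 mm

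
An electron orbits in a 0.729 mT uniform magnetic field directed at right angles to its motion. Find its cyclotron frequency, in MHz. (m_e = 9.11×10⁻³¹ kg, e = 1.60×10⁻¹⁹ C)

f ≈ 20.4 MHz

f = qB/(2πm) = (1×1.60×10^-19)(7.29×10^-4) / [2π(9.11×10^-31)] = 2.04×10^7 Hz.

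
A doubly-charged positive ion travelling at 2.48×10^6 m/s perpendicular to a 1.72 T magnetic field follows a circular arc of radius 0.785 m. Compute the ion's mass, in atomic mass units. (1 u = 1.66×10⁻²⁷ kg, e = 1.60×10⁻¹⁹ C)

qvB = mv²/r ⇒ m = qBr/v.
m = (2×1.60×10^-19)(1.72)(0.785) / (2.48×10^6) = 1.74×10^-25 kg = 105 u.

m ≈ 105 u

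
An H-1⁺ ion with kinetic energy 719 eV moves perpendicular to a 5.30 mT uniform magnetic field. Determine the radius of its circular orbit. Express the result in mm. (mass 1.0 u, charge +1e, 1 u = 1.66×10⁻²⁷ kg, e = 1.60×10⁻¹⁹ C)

r ≈ 729 mm

Convert the energy: K = 719 eV = 1.15×10^-16 J.
v = √(2K/m) = √(2·1.15×10^-16/1.66×10^-27) = 3.72×10^5 m/s.
r = mv/(qB) = (1.66×10^-27)(3.72×10^5) / [(1×1.60×10^-19)(5.30×10^-3)] = 0.729 m.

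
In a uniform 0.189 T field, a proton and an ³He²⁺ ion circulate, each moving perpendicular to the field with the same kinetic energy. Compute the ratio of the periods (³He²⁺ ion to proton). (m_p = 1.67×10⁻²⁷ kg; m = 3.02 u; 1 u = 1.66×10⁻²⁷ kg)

ratio ≈ 1.50

T = 2πm/(qB) is independent of speed, so T₂/T₁ = (m₂/q₂)/(m₁/q₁).
T_{³He²⁺ ion}/T_{proton} = (5.01×10^-27/2e) / (1.67×10^-27/1e) = 1.50.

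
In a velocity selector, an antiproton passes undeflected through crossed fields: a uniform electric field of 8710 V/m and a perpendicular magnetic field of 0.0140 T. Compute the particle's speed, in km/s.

v ≈ 622 km/s

For zero net force, qE = qvB, so v = E/B.
v = (8710) / (0.0140) = 6.22×10^5 m/s.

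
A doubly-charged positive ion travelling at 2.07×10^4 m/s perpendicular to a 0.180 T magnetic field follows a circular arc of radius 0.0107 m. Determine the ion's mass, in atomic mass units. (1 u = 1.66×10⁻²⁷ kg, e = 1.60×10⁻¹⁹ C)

m ≈ 17.9 u

qvB = mv²/r ⇒ m = qBr/v.
m = (2×1.60×10^-19)(0.180)(0.0107) / (2.07×10^4) = 2.98×10^-26 kg = 17.9 u.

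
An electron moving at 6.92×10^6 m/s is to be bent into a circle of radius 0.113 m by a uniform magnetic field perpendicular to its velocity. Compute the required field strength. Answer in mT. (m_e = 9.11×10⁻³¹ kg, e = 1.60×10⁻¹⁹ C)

qvB = mv²/r gives B = mv/(qr).
B = (9.11×10^-31)(6.92×10^6) / [(1×1.60×10^-19)(0.113)] = 3.49×10^-4 T.

B ≈ 0.349 mT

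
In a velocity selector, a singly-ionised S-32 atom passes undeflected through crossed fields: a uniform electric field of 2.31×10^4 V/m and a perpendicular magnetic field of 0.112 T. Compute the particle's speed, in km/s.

For zero net force, qE = qvB, so v = E/B.
v = (2.31×10^4) / (0.112) = 2.06×10^5 m/s.

v ≈ 206 km/s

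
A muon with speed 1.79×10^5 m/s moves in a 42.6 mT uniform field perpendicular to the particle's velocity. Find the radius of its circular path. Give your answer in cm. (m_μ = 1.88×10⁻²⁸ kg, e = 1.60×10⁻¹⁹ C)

The magnetic force provides the centripetal force: qvB = mv²/r, so r = mv/(qB).
r = (1.88×10^-28 kg)(1.79×10^5 m/s) / [(1×1.60×10^-19 C)(0.0426 T)] = 4.94×10^-3 m.

r ≈ 0.494 cm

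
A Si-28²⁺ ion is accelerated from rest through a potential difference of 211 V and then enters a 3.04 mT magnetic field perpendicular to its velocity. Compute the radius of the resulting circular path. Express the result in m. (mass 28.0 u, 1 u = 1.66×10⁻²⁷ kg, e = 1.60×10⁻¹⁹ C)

r ≈ 2.58 m

The kinetic energy gained is K = qV = (2×1.60×10^-19)(211) = 6.75×10^-17 J.
v = √(2K/m) = 5.39×10^4 m/s.
r = mv/(qB) = (4.65×10^-26)(5.39×10^4) / [(2×1.60×10^-19)(3.04×10^-3)] = 2.58 m.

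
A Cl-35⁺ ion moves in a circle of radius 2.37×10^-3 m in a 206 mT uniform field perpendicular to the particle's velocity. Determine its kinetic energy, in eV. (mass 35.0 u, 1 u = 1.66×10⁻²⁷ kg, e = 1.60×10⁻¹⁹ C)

K ≈ 0.328 eV

v = qBr/m = (1×1.60×10^-19)(0.206)(2.37×10^-3) / (5.81×10^-26) = 1340 m/s.
K = ½mv² = 0.5·(5.81×10^-26)·(1340)² = 5.25×10^-20 J = 0.328 eV.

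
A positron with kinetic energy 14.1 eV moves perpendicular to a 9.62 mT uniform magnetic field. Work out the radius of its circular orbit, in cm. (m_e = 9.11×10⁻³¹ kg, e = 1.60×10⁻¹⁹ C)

r ≈ 0.132 cm

Convert the energy: K = 14.1 eV = 2.26×10^-18 J.
v = √(2K/m) = √(2·2.26×10^-18/9.11×10^-31) = 2.23×10^6 m/s.
r = mv/(qB) = (9.11×10^-31)(2.23×10^6) / [(1×1.60×10^-19)(9.62×10^-3)] = 1.32×10^-3 m.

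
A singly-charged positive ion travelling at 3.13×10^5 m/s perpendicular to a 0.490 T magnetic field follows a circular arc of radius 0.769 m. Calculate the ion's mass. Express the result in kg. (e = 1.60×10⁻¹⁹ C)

qvB = mv²/r ⇒ m = qBr/v.
m = (1×1.60×10^-19)(0.490)(0.769) / (3.13×10^5) = 1.93×10^-25 kg.

m ≈ 1.93×10^-25 kg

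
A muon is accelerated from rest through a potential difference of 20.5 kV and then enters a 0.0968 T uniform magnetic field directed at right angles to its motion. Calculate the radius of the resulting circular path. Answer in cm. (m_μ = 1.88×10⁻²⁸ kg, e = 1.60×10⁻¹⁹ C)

r ≈ 7.17 cm

The kinetic energy gained is K = qV = (1×1.60×10^-19)(2.05×10^4) = 3.28×10^-15 J.
v = √(2K/m) = 5.91×10^6 m/s.
r = mv/(qB) = (1.88×10^-28)(5.91×10^6) / [(1×1.60×10^-19)(0.0968)] = 0.0717 m.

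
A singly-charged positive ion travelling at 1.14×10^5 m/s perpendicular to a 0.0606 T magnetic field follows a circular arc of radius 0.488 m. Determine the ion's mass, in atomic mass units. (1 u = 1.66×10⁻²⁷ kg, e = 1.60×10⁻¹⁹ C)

m ≈ 25.0 u

qvB = mv²/r ⇒ m = qBr/v.
m = (1×1.60×10^-19)(0.0606)(0.488) / (1.14×10^5) = 4.15×10^-26 kg = 25.0 u.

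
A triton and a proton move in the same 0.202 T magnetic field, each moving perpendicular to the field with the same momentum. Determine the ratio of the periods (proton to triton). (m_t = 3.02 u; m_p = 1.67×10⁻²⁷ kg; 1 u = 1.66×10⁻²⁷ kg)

ratio ≈ 0.333

T = 2πm/(qB) is independent of speed, so T₂/T₁ = (m₂/q₂)/(m₁/q₁).
T_{proton}/T_{triton} = (1.67×10^-27/1e) / (5.01×10^-27/1e) = 0.333.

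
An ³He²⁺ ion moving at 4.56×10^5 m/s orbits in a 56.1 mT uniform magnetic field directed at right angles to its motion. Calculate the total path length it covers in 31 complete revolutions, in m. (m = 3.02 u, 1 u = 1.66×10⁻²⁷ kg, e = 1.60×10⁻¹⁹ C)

L ≈ 24.8 m

r = mv/(qB) = 0.127 m, so one revolution covers 2πr = 0.800 m.
In 31 revolutions: L = 31·2πr = 24.8 m.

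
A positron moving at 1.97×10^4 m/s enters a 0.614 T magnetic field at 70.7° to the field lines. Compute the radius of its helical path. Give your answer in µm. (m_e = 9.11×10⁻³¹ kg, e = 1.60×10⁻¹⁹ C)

r ≈ 0.172 µm

Only the perpendicular component v⊥ = v sin70.7° = 1.86×10^4 m/s is bent by the field.
r = m v⊥ /(qB) = (9.11×10^-31)(1.86×10^4) / [(1×1.60×10^-19)(0.614)] = 1.72×10^-7 m.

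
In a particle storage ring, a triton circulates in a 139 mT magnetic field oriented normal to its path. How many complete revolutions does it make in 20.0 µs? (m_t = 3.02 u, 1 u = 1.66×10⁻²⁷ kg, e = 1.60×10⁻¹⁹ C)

T = 2πm/(qB) = 2π(5.0132×10^-27) / [(1×1.60×10^-19)(0.139)] = 1.4163×10^-6 s.
N = t/T = 2.00×10^-5 / 1.4163×10^-6 ≈ 14.12, so 14 complete revolutions.

N = 14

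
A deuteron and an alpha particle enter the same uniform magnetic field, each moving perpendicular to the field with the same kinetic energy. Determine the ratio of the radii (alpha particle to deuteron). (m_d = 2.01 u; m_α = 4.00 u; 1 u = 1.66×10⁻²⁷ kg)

ratio ≈ 0.705

r = √(2mK)/(qB) ⇒ at equal K, r ∝ √m/q.
r_{alpha particle}/r_{deuteron} = 0.705.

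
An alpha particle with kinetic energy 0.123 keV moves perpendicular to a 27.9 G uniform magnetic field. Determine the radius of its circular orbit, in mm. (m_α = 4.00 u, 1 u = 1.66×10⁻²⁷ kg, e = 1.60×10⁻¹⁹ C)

r ≈ 573 mm

Convert the energy: K = 0.123 keV = 1.97×10^-17 J.
v = √(2K/m) = √(2·1.97×10^-17/6.64×10^-27) = 7.70×10^4 m/s.
r = mv/(qB) = (6.64×10^-27)(7.70×10^4) / [(2×1.60×10^-19)(2.79×10^-3)] = 0.573 m.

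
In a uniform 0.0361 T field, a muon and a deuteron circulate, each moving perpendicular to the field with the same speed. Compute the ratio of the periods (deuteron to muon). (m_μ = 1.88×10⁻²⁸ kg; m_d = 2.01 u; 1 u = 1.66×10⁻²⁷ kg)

ratio ≈ 17.7

T = 2πm/(qB) is independent of speed, so T₂/T₁ = (m₂/q₂)/(m₁/q₁).
T_{deuteron}/T_{muon} = (3.34×10^-27/1e) / (1.88×10^-28/1e) = 17.7.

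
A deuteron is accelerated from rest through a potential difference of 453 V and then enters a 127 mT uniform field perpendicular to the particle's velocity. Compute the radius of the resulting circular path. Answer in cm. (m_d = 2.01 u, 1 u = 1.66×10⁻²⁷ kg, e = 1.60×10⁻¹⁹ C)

The kinetic energy gained is K = qV = (1×1.60×10^-19)(453) = 7.25×10^-17 J.
v = √(2K/m) = 2.08×10^5 m/s.
r = mv/(qB) = (3.34×10^-27)(2.08×10^5) / [(1×1.60×10^-19)(0.127)] = 0.0342 m.

r ≈ 3.42 cm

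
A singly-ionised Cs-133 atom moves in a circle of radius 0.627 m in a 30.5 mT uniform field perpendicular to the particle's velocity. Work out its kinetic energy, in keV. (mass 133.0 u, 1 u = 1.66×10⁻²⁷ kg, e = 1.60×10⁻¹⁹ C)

K ≈ 0.133 keV

v = qBr/m = (1×1.60×10^-19)(0.0305)(0.627) / (2.21×10^-25) = 1.39×10^4 m/s.
K = ½mv² = 0.5·(2.21×10^-25)·(1.39×10^4)² = 2.12×10^-17 J = 0.133 keV.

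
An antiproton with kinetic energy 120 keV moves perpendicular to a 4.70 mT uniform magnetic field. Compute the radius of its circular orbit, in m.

Convert the energy: K = 120 keV = 1.92×10^-14 J.
v = √(2K/m) = √(2·1.92×10^-14/1.67×10^-27) = 4.80×10^6 m/s.
r = mv/(qB) = (1.67×10^-27)(4.80×10^6) / [(1×1.60×10^-19)(4.70×10^-3)] = 10.6 m.

r ≈ 10.6 m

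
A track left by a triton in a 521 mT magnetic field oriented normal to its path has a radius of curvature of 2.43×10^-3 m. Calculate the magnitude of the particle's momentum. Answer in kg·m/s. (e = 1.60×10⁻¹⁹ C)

Since qvB = mv²/r, the momentum p = mv = qBr.
p = (1×1.60×10^-19)(0.521)(2.43×10^-3) = 2.03×10^-22 kg·m/s.

p ≈ 2.03×10^-22 kg·m/s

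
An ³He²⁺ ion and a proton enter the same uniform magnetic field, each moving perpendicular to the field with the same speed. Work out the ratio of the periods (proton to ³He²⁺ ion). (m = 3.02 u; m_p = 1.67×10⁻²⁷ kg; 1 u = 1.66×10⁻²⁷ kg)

ratio ≈ 0.666

T = 2πm/(qB) is independent of speed, so T₂/T₁ = (m₂/q₂)/(m₁/q₁).
T_{proton}/T_{³He²⁺ ion} = (1.67×10^-27/1e) / (5.01×10^-27/2e) = 0.666.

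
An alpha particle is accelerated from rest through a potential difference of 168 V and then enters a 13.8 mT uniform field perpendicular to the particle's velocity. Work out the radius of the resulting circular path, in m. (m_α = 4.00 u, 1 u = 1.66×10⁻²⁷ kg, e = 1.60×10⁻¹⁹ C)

r ≈ 0.191 m

The kinetic energy gained is K = qV = (2×1.60×10^-19)(168) = 5.38×10^-17 J.
v = √(2K/m) = 1.27×10^5 m/s.
r = mv/(qB) = (6.64×10^-27)(1.27×10^5) / [(2×1.60×10^-19)(0.0138)] = 0.191 m.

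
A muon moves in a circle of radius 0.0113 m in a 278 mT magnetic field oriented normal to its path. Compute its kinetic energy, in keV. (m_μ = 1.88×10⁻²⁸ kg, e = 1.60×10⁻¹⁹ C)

K ≈ 4.20 keV

v = qBr/m = (1×1.60×10^-19)(0.278)(0.0113) / (1.88×10^-28) = 2.67×10^6 m/s.
K = ½mv² = 0.5·(1.88×10^-28)·(2.67×10^6)² = 6.72×10^-16 J = 4.20 keV.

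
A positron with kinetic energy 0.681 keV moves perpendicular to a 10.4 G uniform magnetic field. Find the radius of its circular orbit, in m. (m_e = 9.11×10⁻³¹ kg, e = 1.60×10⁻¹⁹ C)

r ≈ 0.0847 m

Convert the energy: K = 0.681 keV = 1.09×10^-16 J.
v = √(2K/m) = √(2·1.09×10^-16/9.11×10^-31) = 1.55×10^7 m/s.
r = mv/(qB) = (9.11×10^-31)(1.55×10^7) / [(1×1.60×10^-19)(1.04×10^-3)] = 0.0847 m.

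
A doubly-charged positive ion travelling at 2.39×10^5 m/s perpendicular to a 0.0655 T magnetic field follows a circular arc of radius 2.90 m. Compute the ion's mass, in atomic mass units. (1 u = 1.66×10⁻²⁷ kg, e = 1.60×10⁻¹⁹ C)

m ≈ 153 u

qvB = mv²/r ⇒ m = qBr/v.
m = (2×1.60×10^-19)(0.0655)(2.90) / (2.39×10^5) = 2.54×10^-25 kg = 153 u.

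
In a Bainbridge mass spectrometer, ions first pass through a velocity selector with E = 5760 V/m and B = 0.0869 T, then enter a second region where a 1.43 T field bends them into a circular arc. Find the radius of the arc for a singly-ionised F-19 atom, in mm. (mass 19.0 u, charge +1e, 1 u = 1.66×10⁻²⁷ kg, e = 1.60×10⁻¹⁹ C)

The selector passes v = E/B = 5760/0.0869 = 6.63×10^4 m/s.
In the deflection region, r = mv/(qB₂) = (3.15×10^-26)(6.63×10^4) / [(1×1.60×10^-19)(1.43)] = 9.14×10^-3 m.

r ≈ 9.14 mm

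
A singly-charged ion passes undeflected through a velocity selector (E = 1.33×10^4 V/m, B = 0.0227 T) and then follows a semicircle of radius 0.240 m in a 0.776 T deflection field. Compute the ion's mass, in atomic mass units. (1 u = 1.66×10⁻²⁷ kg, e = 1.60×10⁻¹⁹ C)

m ≈ 30.6 u

v = E/B₁ = 5.86×10^5 m/s.
From r = mv/(qB₂), m = qB₂r/v = (1×1.60×10^-19)(0.776)(0.240) / (5.86×10^5) = 5.09×10^-26 kg.
In atomic mass units: m = 5.09×10^-26 / 1.66×10^-27 = 30.6 u.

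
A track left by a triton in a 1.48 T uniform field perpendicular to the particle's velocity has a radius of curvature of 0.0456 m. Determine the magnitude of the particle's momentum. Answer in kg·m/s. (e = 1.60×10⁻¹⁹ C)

Since qvB = mv²/r, the momentum p = mv = qBr.
p = (1×1.60×10^-19)(1.48)(0.0456) = 1.08×10^-20 kg·m/s.

p ≈ 1.08×10^-20 kg·m/s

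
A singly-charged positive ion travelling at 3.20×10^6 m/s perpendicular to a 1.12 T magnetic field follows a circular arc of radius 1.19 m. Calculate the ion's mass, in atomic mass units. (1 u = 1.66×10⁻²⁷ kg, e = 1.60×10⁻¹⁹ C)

qvB = mv²/r ⇒ m = qBr/v.
m = (1×1.60×10^-19)(1.12)(1.19) / (3.20×10^6) = 6.66×10^-26 kg = 40.1 u.

m ≈ 40.1 u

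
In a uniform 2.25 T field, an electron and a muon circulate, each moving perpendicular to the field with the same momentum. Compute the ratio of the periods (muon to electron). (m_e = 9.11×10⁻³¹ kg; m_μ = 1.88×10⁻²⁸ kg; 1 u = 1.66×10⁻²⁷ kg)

T = 2πm/(qB) is independent of speed, so T₂/T₁ = (m₂/q₂)/(m₁/q₁).
T_{muon}/T_{electron} = (1.88×10^-28/1e) / (9.11×10^-31/1e) = 206.

ratio ≈ 206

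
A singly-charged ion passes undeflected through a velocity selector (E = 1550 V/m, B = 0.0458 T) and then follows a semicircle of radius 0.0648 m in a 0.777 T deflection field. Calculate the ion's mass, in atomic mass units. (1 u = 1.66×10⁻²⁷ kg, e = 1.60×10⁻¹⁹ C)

v = E/B₁ = 3.38×10^4 m/s.
From r = mv/(qB₂), m = qB₂r/v = (1×1.60×10^-19)(0.777)(0.0648) / (3.38×10^4) = 2.38×10^-25 kg.
In atomic mass units: m = 2.38×10^-25 / 1.66×10^-27 = 143 u.

m ≈ 143 u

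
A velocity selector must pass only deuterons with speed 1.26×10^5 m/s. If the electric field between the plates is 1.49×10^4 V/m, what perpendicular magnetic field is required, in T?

qE = qvB ⇒ B = E/v = (1.49×10^4) / (1.26×10^5) = 0.118 T.

B ≈ 0.118 T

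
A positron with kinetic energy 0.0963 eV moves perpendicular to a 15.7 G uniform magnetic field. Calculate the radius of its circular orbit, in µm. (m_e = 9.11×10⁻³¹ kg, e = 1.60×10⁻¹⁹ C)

Convert the energy: K = 0.0963 eV = 1.54×10^-20 J.
v = √(2K/m) = √(2·1.54×10^-20/9.11×10^-31) = 1.84×10^5 m/s.
r = mv/(qB) = (9.11×10^-31)(1.84×10^5) / [(1×1.60×10^-19)(1.57×10^-3)] = 6.67×10^-4 m.

r ≈ 667 µm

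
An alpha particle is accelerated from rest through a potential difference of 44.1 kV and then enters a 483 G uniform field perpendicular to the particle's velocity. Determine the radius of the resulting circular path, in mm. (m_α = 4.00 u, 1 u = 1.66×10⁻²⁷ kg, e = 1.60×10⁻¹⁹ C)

r ≈ 886 mm

The kinetic energy gained is K = qV = (2×1.60×10^-19)(4.41×10^4) = 1.41×10^-14 J.
v = √(2K/m) = 2.06×10^6 m/s.
r = mv/(qB) = (6.64×10^-27)(2.06×10^6) / [(2×1.60×10^-19)(0.0483)] = 0.886 m.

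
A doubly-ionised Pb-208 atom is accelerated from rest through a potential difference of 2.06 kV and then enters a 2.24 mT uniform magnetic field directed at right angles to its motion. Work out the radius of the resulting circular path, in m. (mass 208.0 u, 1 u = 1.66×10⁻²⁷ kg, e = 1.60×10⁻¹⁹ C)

The kinetic energy gained is K = qV = (2×1.60×10^-19)(2060) = 6.59×10^-16 J.
v = √(2K/m) = 6.18×10^4 m/s.
r = mv/(qB) = (3.45×10^-25)(6.18×10^4) / [(2×1.60×10^-19)(2.24×10^-3)] = 29.8 m.

r ≈ 29.8 m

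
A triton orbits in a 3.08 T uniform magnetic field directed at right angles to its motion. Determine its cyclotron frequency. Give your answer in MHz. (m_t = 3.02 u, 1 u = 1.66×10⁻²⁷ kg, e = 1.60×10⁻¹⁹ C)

f = qB/(2πm) = (1×1.60×10^-19)(3.08) / [2π(5.01×10^-27)] = 1.56×10^7 Hz.

f ≈ 15.6 MHz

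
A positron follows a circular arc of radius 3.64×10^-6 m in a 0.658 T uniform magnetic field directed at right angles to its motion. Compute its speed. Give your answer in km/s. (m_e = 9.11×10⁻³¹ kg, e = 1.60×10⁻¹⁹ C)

v ≈ 421 km/s

From qvB = mv²/r, v = qBr/m.
v = (1×1.60×10^-19)(0.658)(3.64×10^-6) / (9.11×10^-31) = 4.21×10^5 m/s.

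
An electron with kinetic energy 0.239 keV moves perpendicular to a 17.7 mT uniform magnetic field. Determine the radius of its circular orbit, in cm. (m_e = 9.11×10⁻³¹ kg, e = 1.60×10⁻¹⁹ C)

Convert the energy: K = 0.239 keV = 3.82×10^-17 J.
v = √(2K/m) = √(2·3.82×10^-17/9.11×10^-31) = 9.16×10^6 m/s.
r = mv/(qB) = (9.11×10^-31)(9.16×10^6) / [(1×1.60×10^-19)(0.0177)] = 2.95×10^-3 m.

r ≈ 0.295 cm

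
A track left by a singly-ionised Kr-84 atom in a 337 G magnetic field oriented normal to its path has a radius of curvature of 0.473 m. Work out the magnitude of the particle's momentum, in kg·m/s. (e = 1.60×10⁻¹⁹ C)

p ≈ 2.55×10^-21 kg·m/s

Since qvB = mv²/r, the momentum p = mv = qBr.
p = (1×1.60×10^-19)(0.0337)(0.473) = 2.55×10^-21 kg·m/s.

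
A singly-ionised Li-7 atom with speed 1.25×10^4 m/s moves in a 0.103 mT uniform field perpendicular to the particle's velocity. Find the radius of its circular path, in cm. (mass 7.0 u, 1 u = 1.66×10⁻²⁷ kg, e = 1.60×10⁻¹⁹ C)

The magnetic force provides the centripetal force: qvB = mv²/r, so r = mv/(qB).
r = (1.16×10^-26 kg)(1.25×10^4 m/s) / [(1×1.60×10^-19 C)(1.03×10^-4 T)] = 8.81 m.

r ≈ 881 cm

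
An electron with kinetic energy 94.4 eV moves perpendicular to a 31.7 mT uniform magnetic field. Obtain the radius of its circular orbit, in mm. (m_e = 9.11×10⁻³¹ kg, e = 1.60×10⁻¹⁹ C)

r ≈ 1.03 mm

Convert the energy: K = 94.4 eV = 1.51×10^-17 J.
v = √(2K/m) = √(2·1.51×10^-17/9.11×10^-31) = 5.76×10^6 m/s.
r = mv/(qB) = (9.11×10^-31)(5.76×10^6) / [(1×1.60×10^-19)(0.0317)] = 1.03×10^-3 m.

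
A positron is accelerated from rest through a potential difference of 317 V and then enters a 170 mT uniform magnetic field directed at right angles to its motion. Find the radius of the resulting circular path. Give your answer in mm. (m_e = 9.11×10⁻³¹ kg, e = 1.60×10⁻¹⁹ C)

The kinetic energy gained is K = qV = (1×1.60×10^-19)(317) = 5.07×10^-17 J.
v = √(2K/m) = 1.06×10^7 m/s.
r = mv/(qB) = (9.11×10^-31)(1.06×10^7) / [(1×1.60×10^-19)(0.170)] = 3.53×10^-4 m.

r ≈ 0.353 mm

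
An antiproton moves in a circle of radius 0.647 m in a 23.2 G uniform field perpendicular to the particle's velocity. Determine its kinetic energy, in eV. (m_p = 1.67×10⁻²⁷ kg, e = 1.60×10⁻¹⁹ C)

K ≈ 108 eV

v = qBr/m = (1×1.60×10^-19)(2.32×10^-3)(0.647) / (1.67×10^-27) = 1.44×10^5 m/s.
K = ½mv² = 0.5·(1.67×10^-27)·(1.44×10^5)² = 1.73×10^-17 J = 108 eV.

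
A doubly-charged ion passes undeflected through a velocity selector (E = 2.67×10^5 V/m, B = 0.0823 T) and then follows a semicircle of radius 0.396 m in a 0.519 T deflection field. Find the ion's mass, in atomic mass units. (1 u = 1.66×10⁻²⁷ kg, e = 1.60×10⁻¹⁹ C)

v = E/B₁ = 3.24×10^6 m/s.
From r = mv/(qB₂), m = qB₂r/v = (2×1.60×10^-19)(0.519)(0.396) / (3.24×10^6) = 2.03×10^-26 kg.
In atomic mass units: m = 2.03×10^-26 / 1.66×10^-27 = 12.2 u.

m ≈ 12.2 u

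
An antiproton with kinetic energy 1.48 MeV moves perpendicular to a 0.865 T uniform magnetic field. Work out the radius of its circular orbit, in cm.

Convert the energy: K = 1.48 MeV = 2.37×10^-13 J.
v = √(2K/m) = √(2·2.37×10^-13/1.67×10^-27) = 1.68×10^7 m/s.
r = mv/(qB) = (1.67×10^-27)(1.68×10^7) / [(1×1.60×10^-19)(0.865)] = 0.203 m.

r ≈ 20.3 cm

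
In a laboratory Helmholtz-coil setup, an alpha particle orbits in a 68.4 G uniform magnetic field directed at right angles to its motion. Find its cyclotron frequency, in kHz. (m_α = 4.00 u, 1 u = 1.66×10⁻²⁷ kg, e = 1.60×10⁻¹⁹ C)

f = qB/(2πm) = (2×1.60×10^-19)(6.84×10^-3) / [2π(6.64×10^-27)] = 5.25×10^4 Hz.

f ≈ 52.5 kHz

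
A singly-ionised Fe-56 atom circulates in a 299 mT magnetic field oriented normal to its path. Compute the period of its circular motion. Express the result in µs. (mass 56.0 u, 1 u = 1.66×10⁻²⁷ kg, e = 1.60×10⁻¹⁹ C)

The cyclotron period is independent of speed: T = 2πm/(qB).
T = 2π(9.30×10^-26) / [(1×1.60×10^-19)(0.299)] = 1.22×10^-5 s.

T ≈ 12.2 µs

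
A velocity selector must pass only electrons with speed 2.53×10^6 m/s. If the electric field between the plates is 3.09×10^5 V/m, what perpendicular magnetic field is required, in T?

B ≈ 0.122 T

qE = qvB ⇒ B = E/v = (3.09×10^5) / (2.53×10^6) = 0.122 T.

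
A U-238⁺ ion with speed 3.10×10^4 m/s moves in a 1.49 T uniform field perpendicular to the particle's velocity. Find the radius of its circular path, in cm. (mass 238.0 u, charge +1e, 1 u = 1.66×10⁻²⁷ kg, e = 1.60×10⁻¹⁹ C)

The magnetic force provides the centripetal force: qvB = mv²/r, so r = mv/(qB).
r = (3.95×10^-25 kg)(3.10×10^4 m/s) / [(1×1.60×10^-19 C)(1.49 T)] = 0.0514 m.

r ≈ 5.14 cm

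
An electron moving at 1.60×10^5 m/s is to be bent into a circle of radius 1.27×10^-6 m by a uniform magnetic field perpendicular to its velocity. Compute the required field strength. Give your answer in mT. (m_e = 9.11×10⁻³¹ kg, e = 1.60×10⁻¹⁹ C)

B ≈ 717 mT

qvB = mv²/r gives B = mv/(qr).
B = (9.11×10^-31)(1.60×10^5) / [(1×1.60×10^-19)(1.27×10^-6)] = 0.717 T.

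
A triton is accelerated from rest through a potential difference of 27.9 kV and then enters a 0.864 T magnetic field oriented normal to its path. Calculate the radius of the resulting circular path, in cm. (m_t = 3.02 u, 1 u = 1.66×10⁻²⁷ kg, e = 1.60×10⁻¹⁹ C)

r ≈ 4.84 cm

The kinetic energy gained is K = qV = (1×1.60×10^-19)(2.79×10^4) = 4.46×10^-15 J.
v = √(2K/m) = 1.33×10^6 m/s.
r = mv/(qB) = (5.01×10^-27)(1.33×10^6) / [(1×1.60×10^-19)(0.864)] = 0.0484 m.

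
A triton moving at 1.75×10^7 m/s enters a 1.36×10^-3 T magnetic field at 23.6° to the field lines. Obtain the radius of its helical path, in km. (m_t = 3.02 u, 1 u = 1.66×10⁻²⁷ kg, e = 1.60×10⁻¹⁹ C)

Only the perpendicular component v⊥ = v sin23.6° = 7.01×10^6 m/s is bent by the field.
r = m v⊥ /(qB) = (5.01×10^-27)(7.01×10^6) / [(1×1.60×10^-19)(1.36×10^-3)] = 161 m.

r ≈ 0.161 km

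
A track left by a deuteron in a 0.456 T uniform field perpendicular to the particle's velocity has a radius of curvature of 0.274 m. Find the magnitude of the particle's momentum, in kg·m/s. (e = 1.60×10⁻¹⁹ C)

Since qvB = mv²/r, the momentum p = mv = qBr.
p = (1×1.60×10^-19)(0.456)(0.274) = 2.00×10^-20 kg·m/s.

p ≈ 2.00×10^-20 kg·m/s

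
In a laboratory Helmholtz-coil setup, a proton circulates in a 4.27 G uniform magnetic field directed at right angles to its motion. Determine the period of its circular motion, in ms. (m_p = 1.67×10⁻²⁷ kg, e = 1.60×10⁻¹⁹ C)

T ≈ 0.154 ms

The cyclotron period is independent of speed: T = 2πm/(qB).
T = 2π(1.67×10^-27) / [(1×1.60×10^-19)(4.27×10^-4)] = 1.54×10^-4 s.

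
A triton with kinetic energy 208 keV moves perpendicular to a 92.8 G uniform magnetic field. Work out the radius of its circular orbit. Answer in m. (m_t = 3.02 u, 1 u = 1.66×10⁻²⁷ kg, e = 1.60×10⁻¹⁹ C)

r ≈ 12.3 m

Convert the energy: K = 208 keV = 3.33×10^-14 J.
v = √(2K/m) = √(2·3.33×10^-14/5.01×10^-27) = 3.64×10^6 m/s.
r = mv/(qB) = (5.01×10^-27)(3.64×10^6) / [(1×1.60×10^-19)(9.28×10^-3)] = 12.3 m.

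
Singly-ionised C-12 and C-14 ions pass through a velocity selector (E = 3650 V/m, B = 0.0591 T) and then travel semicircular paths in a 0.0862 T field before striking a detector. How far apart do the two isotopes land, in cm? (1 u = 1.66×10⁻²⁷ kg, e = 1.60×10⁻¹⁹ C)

Δd ≈ 2.97 cm

Both emerge at v = E/B₁ = 6.18×10^4 m/s.
r = mv/(qB₂), so r₁ = 0.08920 m and r₂ = 0.1041 m, giving Δr = 0.0149 m.
After a semicircle each ion lands a diameter 2r from the entry slit, so the separation is 2Δr = 0.0297 m.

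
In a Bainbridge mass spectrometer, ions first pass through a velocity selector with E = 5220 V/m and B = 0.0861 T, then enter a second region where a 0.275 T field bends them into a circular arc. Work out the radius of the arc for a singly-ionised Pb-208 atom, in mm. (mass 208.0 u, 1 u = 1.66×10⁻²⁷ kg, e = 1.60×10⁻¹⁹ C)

r ≈ 476 mm

The selector passes v = E/B = 5220/0.0861 = 6.06×10^4 m/s.
In the deflection region, r = mv/(qB₂) = (3.45×10^-25)(6.06×10^4) / [(1×1.60×10^-19)(0.275)] = 0.476 m.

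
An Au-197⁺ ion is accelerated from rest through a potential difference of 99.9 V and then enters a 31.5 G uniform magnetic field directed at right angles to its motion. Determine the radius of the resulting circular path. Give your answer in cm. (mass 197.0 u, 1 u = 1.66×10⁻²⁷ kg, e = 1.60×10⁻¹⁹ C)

The kinetic energy gained is K = qV = (1×1.60×10^-19)(99.9) = 1.60×10^-17 J.
v = √(2K/m) = 9890 m/s.
r = mv/(qB) = (3.27×10^-25)(9890) / [(1×1.60×10^-19)(3.15×10^-3)] = 6.42 m.

r ≈ 642 cm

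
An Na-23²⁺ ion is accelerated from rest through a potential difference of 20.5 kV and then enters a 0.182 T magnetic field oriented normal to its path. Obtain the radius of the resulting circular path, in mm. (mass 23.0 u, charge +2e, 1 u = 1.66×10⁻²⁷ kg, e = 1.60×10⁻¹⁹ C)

r ≈ 384 mm

The kinetic energy gained is K = qV = (2×1.60×10^-19)(2.05×10^4) = 6.56×10^-15 J.
v = √(2K/m) = 5.86×10^5 m/s.
r = mv/(qB) = (3.82×10^-26)(5.86×10^5) / [(2×1.60×10^-19)(0.182)] = 0.384 m.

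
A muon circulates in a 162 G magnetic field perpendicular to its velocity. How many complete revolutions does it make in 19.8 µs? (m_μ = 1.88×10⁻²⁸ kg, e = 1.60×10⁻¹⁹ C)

N = 43

T = 2πm/(qB) = 2π(1.88×10^-28) / [(1×1.60×10^-19)(0.0162)] = 4.5572×10^-7 s.
N = t/T = 1.98×10^-5 / 4.5572×10^-7 ≈ 43.45, so 43 complete revolutions.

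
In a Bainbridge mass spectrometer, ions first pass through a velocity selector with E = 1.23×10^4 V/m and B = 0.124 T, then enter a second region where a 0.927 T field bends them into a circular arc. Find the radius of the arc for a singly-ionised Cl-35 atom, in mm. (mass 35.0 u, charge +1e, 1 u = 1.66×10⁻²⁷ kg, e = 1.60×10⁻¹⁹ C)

r ≈ 38.9 mm

The selector passes v = E/B = 1.23×10^4/0.124 = 9.92×10^4 m/s.
In the deflection region, r = mv/(qB₂) = (5.81×10^-26)(9.92×10^4) / [(1×1.60×10^-19)(0.927)] = 0.0389 m.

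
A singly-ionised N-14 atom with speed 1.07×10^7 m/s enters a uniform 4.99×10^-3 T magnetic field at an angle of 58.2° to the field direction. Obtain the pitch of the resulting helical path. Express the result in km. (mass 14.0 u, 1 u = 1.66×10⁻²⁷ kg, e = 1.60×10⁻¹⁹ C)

pitch ≈ 1.03 km

The velocity component along B is v∥ = v cos58.2° = 5.64×10^6 m/s.
The cyclotron period T = 2πm/(qB) = 1.83×10^-4 s is set by m, q, B alone.
Pitch = v∥·T = (5.64×10^6)(1.83×10^-4) = 1030 m.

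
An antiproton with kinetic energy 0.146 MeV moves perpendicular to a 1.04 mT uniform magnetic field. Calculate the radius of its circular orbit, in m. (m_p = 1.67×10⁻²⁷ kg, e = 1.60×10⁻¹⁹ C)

r ≈ 53.1 m

Convert the energy: K = 0.146 MeV = 2.34×10^-14 J.
v = √(2K/m) = √(2·2.34×10^-14/1.67×10^-27) = 5.29×10^6 m/s.
r = mv/(qB) = (1.67×10^-27)(5.29×10^6) / [(1×1.60×10^-19)(1.04×10^-3)] = 53.1 m.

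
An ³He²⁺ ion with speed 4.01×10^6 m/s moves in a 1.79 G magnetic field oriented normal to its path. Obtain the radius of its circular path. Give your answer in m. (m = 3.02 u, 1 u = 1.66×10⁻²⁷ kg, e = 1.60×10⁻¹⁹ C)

r ≈ 351 m

The magnetic force provides the centripetal force: qvB = mv²/r, so r = mv/(qB).
r = (5.01×10^-27 kg)(4.01×10^6 m/s) / [(2×1.60×10^-19 C)(1.79×10^-4 T)] = 351 m.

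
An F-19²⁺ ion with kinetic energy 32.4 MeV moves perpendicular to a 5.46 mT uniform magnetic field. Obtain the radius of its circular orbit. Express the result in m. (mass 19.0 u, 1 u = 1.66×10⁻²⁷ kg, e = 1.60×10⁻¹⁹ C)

Convert the energy: K = 32.4 MeV = 5.18×10^-12 J.
v = √(2K/m) = √(2·5.18×10^-12/3.15×10^-26) = 1.81×10^7 m/s.
r = mv/(qB) = (3.15×10^-26)(1.81×10^7) / [(2×1.60×10^-19)(5.46×10^-3)] = 327 m.

r ≈ 327 m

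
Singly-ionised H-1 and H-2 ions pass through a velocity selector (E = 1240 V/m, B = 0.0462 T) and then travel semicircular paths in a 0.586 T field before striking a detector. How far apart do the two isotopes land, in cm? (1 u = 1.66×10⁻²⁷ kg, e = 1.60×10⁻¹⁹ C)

Both emerge at v = E/B₁ = 2.68×10^4 m/s.
r = mv/(qB₂), so r₁ = 4.75×10^-4 m and r₂ = 9.50×10^-4 m, giving Δr = 4.75×10^-4 m.
After a semicircle each ion lands a diameter 2r from the entry slit, so the separation is 2Δr = 9.50×10^-4 m.

Δd ≈ 0.0950 cm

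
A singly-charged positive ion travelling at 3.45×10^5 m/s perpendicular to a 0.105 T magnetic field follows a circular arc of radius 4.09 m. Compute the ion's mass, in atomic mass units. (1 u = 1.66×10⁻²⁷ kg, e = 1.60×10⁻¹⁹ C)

qvB = mv²/r ⇒ m = qBr/v.
m = (1×1.60×10^-19)(0.105)(4.09) / (3.45×10^5) = 1.99×10^-25 kg = 120 u.

m ≈ 120 u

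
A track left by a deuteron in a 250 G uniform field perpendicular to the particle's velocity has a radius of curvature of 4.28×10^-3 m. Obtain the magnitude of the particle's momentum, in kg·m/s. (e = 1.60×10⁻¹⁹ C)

p ≈ 1.71×10^-23 kg·m/s

Since qvB = mv²/r, the momentum p = mv = qBr.
p = (1×1.60×10^-19)(0.0250)(4.28×10^-3) = 1.71×10^-23 kg·m/s.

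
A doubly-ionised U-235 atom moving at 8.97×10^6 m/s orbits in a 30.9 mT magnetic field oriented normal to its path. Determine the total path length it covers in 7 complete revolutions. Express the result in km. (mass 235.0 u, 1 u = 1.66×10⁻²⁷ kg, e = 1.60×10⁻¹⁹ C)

L ≈ 15.6 km

r = mv/(qB) = 354 m, so one revolution covers 2πr = 2220 m.
In 7 revolutions: L = 7·2πr = 1.56×10^4 m.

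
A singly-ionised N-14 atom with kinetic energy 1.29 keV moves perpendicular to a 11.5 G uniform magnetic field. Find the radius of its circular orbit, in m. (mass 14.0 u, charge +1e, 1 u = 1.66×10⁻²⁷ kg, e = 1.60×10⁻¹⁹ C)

Convert the energy: K = 1.29 keV = 2.06×10^-16 J.
v = √(2K/m) = √(2·2.06×10^-16/2.32×10^-26) = 1.33×10^5 m/s.
r = mv/(qB) = (2.32×10^-26)(1.33×10^5) / [(1×1.60×10^-19)(1.15×10^-3)] = 16.8 m.

r ≈ 16.8 m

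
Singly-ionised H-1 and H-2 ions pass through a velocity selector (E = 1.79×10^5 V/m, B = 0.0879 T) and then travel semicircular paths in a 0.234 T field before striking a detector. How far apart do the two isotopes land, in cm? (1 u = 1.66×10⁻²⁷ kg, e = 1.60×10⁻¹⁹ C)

Both emerge at v = E/B₁ = 2.04×10^6 m/s.
r = mv/(qB₂), so r₁ = 0.09029 m and r₂ = 0.1806 m, giving Δr = 0.0903 m.
After a semicircle each ion lands a diameter 2r from the entry slit, so the separation is 2Δr = 0.181 m.

Δd ≈ 18.1 cm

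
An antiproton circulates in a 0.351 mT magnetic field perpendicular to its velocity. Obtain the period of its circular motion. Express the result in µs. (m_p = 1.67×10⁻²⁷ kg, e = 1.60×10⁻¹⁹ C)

The cyclotron period is independent of speed: T = 2πm/(qB).
T = 2π(1.67×10^-27) / [(1×1.60×10^-19)(3.51×10^-4)] = 1.87×10^-4 s.

T ≈ 187 µs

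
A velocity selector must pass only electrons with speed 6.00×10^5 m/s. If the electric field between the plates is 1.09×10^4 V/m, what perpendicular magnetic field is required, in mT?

qE = qvB ⇒ B = E/v = (1.09×10^4) / (6.00×10^5) = 0.0182 T.

B ≈ 18.2 mT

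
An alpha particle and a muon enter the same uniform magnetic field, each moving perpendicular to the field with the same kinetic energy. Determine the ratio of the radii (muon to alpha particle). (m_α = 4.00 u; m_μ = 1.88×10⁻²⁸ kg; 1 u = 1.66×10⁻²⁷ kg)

r = √(2mK)/(qB) ⇒ at equal K, r ∝ √m/q.
r_{muon}/r_{alpha particle} = 0.337.

ratio ≈ 0.337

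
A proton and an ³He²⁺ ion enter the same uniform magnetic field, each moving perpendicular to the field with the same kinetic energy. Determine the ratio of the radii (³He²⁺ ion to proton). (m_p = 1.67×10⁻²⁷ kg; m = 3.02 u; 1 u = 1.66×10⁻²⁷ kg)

ratio ≈ 0.866

r = √(2mK)/(qB) ⇒ at equal K, r ∝ √m/q.
r_{³He²⁺ ion}/r_{proton} = 0.866.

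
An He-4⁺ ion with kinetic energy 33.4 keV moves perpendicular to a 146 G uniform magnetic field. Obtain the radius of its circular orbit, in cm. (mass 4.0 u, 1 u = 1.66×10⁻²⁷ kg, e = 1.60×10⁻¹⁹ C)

r ≈ 361 cm

Convert the energy: K = 33.4 keV = 5.34×10^-15 J.
v = √(2K/m) = √(2·5.34×10^-15/6.64×10^-27) = 1.27×10^6 m/s.
r = mv/(qB) = (6.64×10^-27)(1.27×10^6) / [(1×1.60×10^-19)(0.0146)] = 3.61 m.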